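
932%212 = 84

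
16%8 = 0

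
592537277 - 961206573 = -368669296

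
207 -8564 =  - 8357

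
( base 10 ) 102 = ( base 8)146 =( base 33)33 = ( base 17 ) 60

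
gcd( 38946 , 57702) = 6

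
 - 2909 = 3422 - 6331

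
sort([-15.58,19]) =[-15.58, 19 ] 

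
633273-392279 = 240994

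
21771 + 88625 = 110396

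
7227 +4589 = 11816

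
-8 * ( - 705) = 5640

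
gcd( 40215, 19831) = 7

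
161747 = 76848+84899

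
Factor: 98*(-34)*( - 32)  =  106624 = 2^7*7^2*17^1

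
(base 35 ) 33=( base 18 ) 60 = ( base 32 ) 3C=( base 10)108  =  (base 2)1101100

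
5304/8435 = 5304/8435 = 0.63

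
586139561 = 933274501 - 347134940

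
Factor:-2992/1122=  - 8/3 = -  2^3*3^(-1) 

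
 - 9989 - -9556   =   - 433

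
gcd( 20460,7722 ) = 66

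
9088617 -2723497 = 6365120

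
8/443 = 8/443=0.02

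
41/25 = 41/25  =  1.64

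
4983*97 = 483351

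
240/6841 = 240/6841=0.04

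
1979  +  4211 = 6190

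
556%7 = 3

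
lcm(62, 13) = 806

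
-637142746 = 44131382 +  - 681274128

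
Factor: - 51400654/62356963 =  - 2^1 * 25700327^1*62356963^( - 1 ) 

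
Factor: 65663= 13^1*5051^1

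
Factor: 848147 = 17^1*49891^1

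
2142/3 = 714 = 714.00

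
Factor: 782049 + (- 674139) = 107910 = 2^1*3^2*5^1*11^1*109^1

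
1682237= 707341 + 974896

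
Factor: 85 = 5^1*17^1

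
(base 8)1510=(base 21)1j0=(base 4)31020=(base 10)840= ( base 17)2f7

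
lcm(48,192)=192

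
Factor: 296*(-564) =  -166944 = -2^5*3^1 * 37^1 * 47^1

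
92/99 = 92/99 =0.93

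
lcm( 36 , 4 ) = 36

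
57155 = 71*805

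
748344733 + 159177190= 907521923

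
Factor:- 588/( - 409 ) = 2^2*3^1*7^2* 409^( - 1 ) 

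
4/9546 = 2/4773 = 0.00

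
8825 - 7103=1722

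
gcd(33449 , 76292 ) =1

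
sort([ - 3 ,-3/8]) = [ - 3,  -  3/8 ]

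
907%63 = 25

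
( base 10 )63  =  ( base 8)77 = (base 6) 143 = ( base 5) 223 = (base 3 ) 2100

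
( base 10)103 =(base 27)3M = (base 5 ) 403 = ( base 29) 3G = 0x67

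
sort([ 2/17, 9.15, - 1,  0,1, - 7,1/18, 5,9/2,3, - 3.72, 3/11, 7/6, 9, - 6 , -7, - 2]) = [-7, - 7, - 6,-3.72,-2,-1,0,  1/18, 2/17, 3/11,1,7/6, 3,9/2, 5, 9, 9.15]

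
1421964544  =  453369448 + 968595096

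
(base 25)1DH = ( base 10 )967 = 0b1111000111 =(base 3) 1022211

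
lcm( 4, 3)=12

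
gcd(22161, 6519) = 3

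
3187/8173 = 3187/8173 = 0.39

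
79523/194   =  409+177/194 =409.91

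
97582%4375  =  1332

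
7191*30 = 215730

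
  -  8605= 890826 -899431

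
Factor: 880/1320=2/3 = 2^1*3^( - 1)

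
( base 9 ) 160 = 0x87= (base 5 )1020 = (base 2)10000111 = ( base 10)135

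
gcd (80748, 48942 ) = 18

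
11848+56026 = 67874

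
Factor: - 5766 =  - 2^1*3^1*31^2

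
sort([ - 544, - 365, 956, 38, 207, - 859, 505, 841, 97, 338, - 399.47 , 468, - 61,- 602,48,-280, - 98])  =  [ - 859,-602, - 544, - 399.47 ,-365, - 280, - 98, - 61,38, 48, 97, 207,  338, 468, 505,  841,956]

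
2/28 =1/14 = 0.07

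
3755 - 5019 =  -1264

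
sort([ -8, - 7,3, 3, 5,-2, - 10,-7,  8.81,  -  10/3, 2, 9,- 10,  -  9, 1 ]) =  [ - 10,-10, - 9,-8, - 7,  -  7,-10/3,-2, 1,2, 3, 3,5, 8.81, 9]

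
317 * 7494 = 2375598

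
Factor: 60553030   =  2^1*5^1*43^1*53^1*2657^1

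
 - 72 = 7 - 79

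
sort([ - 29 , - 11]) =[ - 29,-11]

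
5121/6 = 853 + 1/2=853.50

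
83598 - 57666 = 25932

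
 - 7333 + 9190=1857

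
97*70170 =6806490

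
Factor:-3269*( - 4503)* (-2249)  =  -33105970443 = - 3^1 * 7^1* 13^1*19^1* 79^1*173^1*467^1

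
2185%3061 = 2185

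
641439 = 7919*81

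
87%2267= 87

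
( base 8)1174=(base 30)L6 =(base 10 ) 636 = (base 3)212120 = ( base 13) 39c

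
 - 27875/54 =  - 517 + 43/54 = - 516.20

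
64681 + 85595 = 150276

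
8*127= 1016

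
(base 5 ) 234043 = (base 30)9i8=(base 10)8648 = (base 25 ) dkn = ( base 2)10000111001000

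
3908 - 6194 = - 2286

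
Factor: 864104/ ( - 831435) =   -  2^3*3^( - 1)*5^( - 1) *11^( - 1)*5039^( - 1 ) * 108013^1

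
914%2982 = 914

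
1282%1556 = 1282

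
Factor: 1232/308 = 4 = 2^2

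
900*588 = 529200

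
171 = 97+74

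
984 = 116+868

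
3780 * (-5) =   -  18900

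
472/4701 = 472/4701 = 0.10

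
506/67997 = 506/67997 = 0.01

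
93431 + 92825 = 186256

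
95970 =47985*2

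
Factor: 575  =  5^2 *23^1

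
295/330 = 59/66 = 0.89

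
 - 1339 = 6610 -7949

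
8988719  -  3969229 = 5019490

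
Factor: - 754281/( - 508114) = 2^( - 1 )*3^2*11^1*19^1*239^( - 1) *401^1*1063^( - 1)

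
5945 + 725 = 6670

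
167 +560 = 727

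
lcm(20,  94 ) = 940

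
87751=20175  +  67576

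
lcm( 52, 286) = 572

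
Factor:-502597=  -  502597^1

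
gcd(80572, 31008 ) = 4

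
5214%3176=2038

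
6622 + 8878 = 15500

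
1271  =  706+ 565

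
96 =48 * 2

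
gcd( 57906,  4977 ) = 9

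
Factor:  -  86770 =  - 2^1 * 5^1*8677^1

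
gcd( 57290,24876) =2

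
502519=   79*6361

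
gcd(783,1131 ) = 87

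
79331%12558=3983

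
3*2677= 8031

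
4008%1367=1274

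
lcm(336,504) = 1008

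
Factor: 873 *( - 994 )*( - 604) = 524128248 = 2^3*3^2*7^1 * 71^1 * 97^1*151^1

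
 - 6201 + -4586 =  - 10787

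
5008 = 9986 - 4978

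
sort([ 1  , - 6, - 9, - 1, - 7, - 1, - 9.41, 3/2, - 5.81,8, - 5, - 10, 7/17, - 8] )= [ - 10, - 9.41, - 9, - 8, - 7, - 6, - 5.81 ,-5,-1,-1,7/17,  1 , 3/2 , 8]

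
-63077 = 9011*( - 7) 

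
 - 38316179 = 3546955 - 41863134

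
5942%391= 77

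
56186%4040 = 3666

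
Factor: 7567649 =97^1*78017^1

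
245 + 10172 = 10417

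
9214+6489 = 15703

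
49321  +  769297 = 818618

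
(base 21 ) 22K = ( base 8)1660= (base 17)349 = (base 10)944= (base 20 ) 274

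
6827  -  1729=5098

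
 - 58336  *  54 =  - 3150144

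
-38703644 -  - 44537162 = 5833518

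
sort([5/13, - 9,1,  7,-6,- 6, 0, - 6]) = [ - 9,- 6 , - 6, - 6,  0, 5/13, 1,7] 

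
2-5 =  - 3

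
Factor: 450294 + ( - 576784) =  - 126490 = - 2^1* 5^1*7^1*13^1*139^1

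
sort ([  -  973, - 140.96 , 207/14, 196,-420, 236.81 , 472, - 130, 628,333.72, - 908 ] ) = [-973,  -  908,  -  420, - 140.96, - 130,  207/14, 196 , 236.81, 333.72,  472,  628] 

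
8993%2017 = 925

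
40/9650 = 4/965 = 0.00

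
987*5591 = 5518317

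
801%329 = 143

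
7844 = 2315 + 5529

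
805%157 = 20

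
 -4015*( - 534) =2144010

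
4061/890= 4061/890 = 4.56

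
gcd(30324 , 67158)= 42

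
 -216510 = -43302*5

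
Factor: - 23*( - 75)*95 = 163875 = 3^1*5^3*19^1*23^1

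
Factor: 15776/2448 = 2^1*3^(  -  2 )*29^1  =  58/9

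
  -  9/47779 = - 9/47779 =- 0.00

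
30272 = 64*473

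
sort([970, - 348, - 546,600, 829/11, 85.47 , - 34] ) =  [-546, -348,  -  34 , 829/11,85.47, 600, 970 ] 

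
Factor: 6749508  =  2^2*3^1*562459^1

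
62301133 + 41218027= 103519160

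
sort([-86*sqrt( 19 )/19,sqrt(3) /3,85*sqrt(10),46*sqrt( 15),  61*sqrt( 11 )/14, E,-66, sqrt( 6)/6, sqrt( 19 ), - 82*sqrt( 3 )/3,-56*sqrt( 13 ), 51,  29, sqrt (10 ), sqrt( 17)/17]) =[- 56*sqrt( 13 ),-66,  -  82*sqrt (3)/3, - 86 * sqrt( 19)/19,sqrt(17 )/17, sqrt( 6 ) /6,  sqrt(3)/3, E, sqrt( 10 ),sqrt( 19) , 61*sqrt( 11)/14 , 29,51, 46*sqrt( 15 ) , 85 * sqrt( 10)]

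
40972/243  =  40972/243=168.61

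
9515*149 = 1417735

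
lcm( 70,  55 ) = 770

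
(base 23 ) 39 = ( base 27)2O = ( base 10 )78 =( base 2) 1001110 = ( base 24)36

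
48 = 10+38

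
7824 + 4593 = 12417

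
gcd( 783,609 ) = 87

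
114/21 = 38/7 = 5.43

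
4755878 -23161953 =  - 18406075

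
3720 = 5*744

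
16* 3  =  48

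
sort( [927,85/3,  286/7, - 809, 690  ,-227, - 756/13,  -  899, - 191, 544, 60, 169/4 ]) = [ - 899, - 809, - 227, - 191, - 756/13, 85/3,286/7 , 169/4, 60,544 , 690, 927 ] 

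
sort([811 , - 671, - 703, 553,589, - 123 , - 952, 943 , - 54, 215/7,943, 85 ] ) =[ - 952 , - 703, - 671, - 123 , - 54,215/7, 85, 553,589, 811,943 , 943 ] 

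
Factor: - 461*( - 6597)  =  3041217 = 3^2*461^1*733^1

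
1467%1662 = 1467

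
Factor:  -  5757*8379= -48237903 = - 3^3*7^2 * 19^2*101^1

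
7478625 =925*8085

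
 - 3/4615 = -1+4612/4615 = - 0.00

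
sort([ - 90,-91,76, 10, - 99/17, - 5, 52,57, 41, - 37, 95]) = [-91,-90,  -  37, - 99/17, - 5, 10, 41, 52, 57, 76 , 95] 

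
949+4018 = 4967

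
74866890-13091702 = 61775188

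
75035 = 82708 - 7673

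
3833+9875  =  13708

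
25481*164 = 4178884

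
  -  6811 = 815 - 7626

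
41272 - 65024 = -23752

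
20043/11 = 1822 + 1/11 = 1822.09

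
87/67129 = 87/67129 =0.00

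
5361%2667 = 27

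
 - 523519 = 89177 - 612696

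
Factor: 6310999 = 61^1*307^1* 337^1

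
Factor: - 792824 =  - 2^3  *  99103^1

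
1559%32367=1559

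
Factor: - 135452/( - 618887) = 2^2*19^( - 1 )*32573^( - 1 )* 33863^1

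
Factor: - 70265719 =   -  241^1*291559^1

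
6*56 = 336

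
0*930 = 0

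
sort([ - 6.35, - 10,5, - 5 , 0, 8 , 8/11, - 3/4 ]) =[ - 10, - 6.35, - 5, - 3/4,0, 8/11, 5,8 ] 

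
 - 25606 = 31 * ( - 826 )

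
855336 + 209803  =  1065139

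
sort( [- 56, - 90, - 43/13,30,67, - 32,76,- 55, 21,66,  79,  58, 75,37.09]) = [ - 90, -56, - 55, - 32, - 43/13,  21,30,37.09,58, 66, 67,75,  76,79] 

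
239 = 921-682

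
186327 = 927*201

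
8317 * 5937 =49378029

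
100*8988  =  898800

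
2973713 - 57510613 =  - 54536900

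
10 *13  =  130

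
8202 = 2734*3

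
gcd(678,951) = 3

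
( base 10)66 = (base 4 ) 1002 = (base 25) 2G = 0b1000010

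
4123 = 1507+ 2616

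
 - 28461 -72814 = - 101275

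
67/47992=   67/47992= 0.00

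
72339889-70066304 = 2273585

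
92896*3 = 278688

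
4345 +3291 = 7636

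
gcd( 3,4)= 1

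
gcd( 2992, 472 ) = 8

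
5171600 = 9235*560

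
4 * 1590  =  6360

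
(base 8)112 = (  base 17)46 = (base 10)74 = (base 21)3B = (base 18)42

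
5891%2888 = 115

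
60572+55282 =115854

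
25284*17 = 429828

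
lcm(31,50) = 1550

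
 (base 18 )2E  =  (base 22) 26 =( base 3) 1212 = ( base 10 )50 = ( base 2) 110010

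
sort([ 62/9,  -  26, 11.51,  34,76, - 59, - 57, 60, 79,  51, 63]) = [ - 59, - 57, - 26,62/9, 11.51 , 34,  51, 60, 63,76,79]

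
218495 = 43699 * 5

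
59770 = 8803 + 50967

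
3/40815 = 1/13605 = 0.00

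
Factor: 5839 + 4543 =10382 = 2^1*29^1*179^1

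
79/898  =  79/898 = 0.09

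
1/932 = 1/932 = 0.00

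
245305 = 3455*71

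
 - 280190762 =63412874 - 343603636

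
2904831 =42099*69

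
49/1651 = 49/1651 = 0.03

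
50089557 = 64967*771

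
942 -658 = 284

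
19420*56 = 1087520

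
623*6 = 3738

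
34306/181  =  189 + 97/181 = 189.54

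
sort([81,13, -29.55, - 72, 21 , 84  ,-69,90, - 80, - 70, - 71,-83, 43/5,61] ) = [ - 83,  -  80, - 72, - 71  ,-70, - 69,  -  29.55, 43/5, 13, 21,61,81, 84,90] 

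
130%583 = 130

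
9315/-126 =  - 1035/14 = -73.93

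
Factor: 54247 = 17^1*3191^1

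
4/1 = 4 = 4.00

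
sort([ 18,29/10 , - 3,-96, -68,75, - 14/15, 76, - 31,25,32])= [ -96, - 68, - 31, -3, - 14/15, 29/10,18,25,32,75,76]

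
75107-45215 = 29892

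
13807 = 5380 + 8427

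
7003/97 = 7003/97 = 72.20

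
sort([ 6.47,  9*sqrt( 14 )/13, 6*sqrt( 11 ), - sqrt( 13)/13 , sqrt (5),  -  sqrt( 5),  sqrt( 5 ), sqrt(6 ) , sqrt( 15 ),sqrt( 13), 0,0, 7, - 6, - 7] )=[ - 7,  -  6,  -  sqrt(5),  -  sqrt( 13) /13,0, 0,sqrt( 5), sqrt( 5),sqrt( 6),9*sqrt(14) /13 , sqrt( 13 ), sqrt ( 15), 6.47  ,  7, 6*sqrt( 11)]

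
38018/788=48 + 97/394 = 48.25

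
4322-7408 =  - 3086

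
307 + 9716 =10023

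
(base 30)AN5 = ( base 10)9695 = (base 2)10010111011111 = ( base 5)302240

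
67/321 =67/321 = 0.21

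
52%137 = 52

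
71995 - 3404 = 68591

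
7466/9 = 829 + 5/9 = 829.56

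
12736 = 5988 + 6748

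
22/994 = 11/497 = 0.02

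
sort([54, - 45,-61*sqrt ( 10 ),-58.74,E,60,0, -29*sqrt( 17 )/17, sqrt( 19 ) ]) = [ - 61*sqrt ( 10 )  , - 58.74, - 45, -29 * sqrt(17)/17,0,  E,  sqrt( 19),  54, 60]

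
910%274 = 88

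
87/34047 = 29/11349 = 0.00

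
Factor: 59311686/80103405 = 2^1*5^( - 1 )*7^1*17^( -1 )*53^( - 1 )*5927^(- 1 )*1412183^1 = 19770562/26701135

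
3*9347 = 28041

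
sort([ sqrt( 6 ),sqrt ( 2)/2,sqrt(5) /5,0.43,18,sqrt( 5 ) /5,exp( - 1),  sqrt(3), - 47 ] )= [ - 47,exp( - 1),0.43,sqrt( 5)/5,sqrt (5)/5,sqrt( 2) /2,sqrt(3), sqrt(6 ),18]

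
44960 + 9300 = 54260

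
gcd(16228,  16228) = 16228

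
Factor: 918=2^1 *3^3*17^1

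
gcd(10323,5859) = 279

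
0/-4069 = 0/1 = -0.00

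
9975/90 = 110 + 5/6  =  110.83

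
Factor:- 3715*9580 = - 35589700 = - 2^2*5^2 * 479^1*743^1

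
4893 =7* 699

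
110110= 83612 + 26498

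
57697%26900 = 3897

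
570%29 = 19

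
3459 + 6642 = 10101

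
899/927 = 899/927 = 0.97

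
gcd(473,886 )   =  1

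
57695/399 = 144+239/399 = 144.60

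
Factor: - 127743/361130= -237/670 = -2^(-1)*3^1*5^(-1)*67^(- 1)*79^1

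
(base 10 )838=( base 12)59A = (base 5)11323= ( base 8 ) 1506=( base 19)262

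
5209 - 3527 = 1682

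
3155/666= 3155/666  =  4.74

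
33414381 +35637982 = 69052363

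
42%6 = 0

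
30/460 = 3/46 = 0.07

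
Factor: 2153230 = 2^1 * 5^1*163^1*1321^1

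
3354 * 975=3270150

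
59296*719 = 42633824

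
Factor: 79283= 79283^1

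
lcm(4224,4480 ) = 147840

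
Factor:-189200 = -2^4*5^2*11^1*43^1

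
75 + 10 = 85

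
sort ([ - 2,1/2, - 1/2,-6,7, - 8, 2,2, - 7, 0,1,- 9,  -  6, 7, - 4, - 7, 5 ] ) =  [ - 9,-8 , - 7, - 7, - 6, - 6, - 4,-2, - 1/2, 0, 1/2, 1, 2,  2, 5, 7, 7] 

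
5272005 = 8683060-3411055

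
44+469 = 513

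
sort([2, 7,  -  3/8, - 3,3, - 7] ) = [ - 7, - 3,  -  3/8, 2, 3, 7]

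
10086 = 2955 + 7131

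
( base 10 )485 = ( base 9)588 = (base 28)h9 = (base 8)745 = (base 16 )1E5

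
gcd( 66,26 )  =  2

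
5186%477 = 416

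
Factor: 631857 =3^1*210619^1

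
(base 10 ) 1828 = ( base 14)948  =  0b11100100100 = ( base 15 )81D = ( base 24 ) 344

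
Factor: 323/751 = 17^1* 19^1 * 751^( - 1 ) 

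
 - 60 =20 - 80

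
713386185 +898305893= 1611692078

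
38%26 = 12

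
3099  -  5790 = - 2691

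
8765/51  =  8765/51 = 171.86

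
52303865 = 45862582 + 6441283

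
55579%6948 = 6943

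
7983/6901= 1 + 1082/6901 = 1.16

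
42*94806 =3981852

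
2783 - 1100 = 1683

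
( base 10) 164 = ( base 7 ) 323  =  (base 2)10100100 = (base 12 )118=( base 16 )a4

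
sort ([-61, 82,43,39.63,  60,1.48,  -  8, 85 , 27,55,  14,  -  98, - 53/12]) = [ - 98,-61, - 8,-53/12,1.48,14,27,39.63, 43,55, 60, 82, 85]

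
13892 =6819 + 7073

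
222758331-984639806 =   -  761881475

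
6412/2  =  3206 = 3206.00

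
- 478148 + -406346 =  - 884494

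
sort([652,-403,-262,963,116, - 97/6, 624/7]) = [ - 403, - 262,-97/6,624/7, 116, 652,963]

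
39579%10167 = 9078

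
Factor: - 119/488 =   -  2^( - 3)*7^1*17^1*61^( - 1)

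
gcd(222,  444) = 222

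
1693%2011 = 1693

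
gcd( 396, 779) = 1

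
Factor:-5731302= -2^1*3^1*955217^1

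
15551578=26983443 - 11431865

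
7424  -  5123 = 2301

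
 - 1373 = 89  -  1462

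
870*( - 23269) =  - 20244030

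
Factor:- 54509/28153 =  - 91/47 = -7^1 * 13^1*47^( - 1)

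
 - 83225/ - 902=83225/902 = 92.27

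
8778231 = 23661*371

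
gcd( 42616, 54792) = 6088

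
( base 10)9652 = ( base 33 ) 8SG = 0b10010110110100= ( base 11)7285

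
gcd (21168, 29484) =756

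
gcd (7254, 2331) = 9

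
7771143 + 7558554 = 15329697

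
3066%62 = 28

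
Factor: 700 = 2^2 * 5^2*7^1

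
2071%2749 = 2071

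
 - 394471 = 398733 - 793204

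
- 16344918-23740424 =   -  40085342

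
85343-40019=45324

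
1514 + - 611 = 903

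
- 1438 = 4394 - 5832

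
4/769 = 4/769 = 0.01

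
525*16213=8511825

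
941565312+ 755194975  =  1696760287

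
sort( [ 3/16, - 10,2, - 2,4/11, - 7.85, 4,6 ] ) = [ - 10, - 7.85, - 2, 3/16,  4/11 , 2, 4,6 ]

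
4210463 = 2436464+1773999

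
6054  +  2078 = 8132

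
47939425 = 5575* 8599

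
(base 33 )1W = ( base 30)25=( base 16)41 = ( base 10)65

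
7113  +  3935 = 11048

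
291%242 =49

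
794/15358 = 397/7679 = 0.05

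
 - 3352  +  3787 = 435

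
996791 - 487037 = 509754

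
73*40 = 2920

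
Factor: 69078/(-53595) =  - 2^1*3^( - 2) * 5^( - 1)*29^1 = -58/45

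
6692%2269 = 2154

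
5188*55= 285340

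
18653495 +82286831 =100940326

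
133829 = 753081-619252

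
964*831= 801084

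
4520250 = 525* 8610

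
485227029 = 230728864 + 254498165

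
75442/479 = 75442/479 = 157.50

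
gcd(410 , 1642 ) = 2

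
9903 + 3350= 13253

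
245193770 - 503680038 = -258486268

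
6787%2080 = 547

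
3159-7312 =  - 4153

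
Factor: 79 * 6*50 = 2^2*3^1*5^2* 79^1 = 23700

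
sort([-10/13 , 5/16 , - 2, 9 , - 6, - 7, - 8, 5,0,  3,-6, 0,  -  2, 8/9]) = [  -  8,-7,  -  6, - 6, - 2, -2, - 10/13, 0 , 0,5/16,8/9, 3,  5, 9]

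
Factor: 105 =3^1*5^1*7^1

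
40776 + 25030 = 65806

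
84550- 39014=45536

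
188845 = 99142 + 89703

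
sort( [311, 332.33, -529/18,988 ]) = [ - 529/18,311, 332.33,988 ]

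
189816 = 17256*11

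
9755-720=9035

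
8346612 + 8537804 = 16884416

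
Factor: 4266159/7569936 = 1422053/2523312=2^( - 4 )*3^( - 5)*11^( - 1)*43^1*59^(  -  1)*33071^1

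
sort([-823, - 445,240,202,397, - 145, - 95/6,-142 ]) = [  -  823, - 445,-145, - 142, - 95/6, 202 , 240, 397]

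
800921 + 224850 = 1025771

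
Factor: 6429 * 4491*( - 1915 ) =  - 3^3*5^1*383^1*499^1*2143^1 = - 55291103685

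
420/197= 420/197 = 2.13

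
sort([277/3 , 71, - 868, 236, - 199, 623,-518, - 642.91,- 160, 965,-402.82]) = [ - 868, - 642.91, - 518, - 402.82,  -  199 , - 160,71, 277/3,  236,623, 965] 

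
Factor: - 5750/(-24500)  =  2^( - 1) * 7^( - 2)*23^1 = 23/98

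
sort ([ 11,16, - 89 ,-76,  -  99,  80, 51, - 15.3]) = [ - 99,-89,-76 , - 15.3,  11,16 , 51,80]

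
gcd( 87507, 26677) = 7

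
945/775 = 189/155 =1.22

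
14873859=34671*429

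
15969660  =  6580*2427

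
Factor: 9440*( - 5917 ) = -2^5 * 5^1 * 59^1 * 61^1 *97^1 = - 55856480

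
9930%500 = 430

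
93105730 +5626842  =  98732572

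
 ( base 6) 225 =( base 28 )35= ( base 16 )59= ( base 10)89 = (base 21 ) 45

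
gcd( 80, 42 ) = 2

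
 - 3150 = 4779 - 7929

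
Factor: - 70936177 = - 13^1*19^1*287191^1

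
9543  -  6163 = 3380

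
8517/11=8517/11 = 774.27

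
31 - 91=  - 60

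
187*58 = 10846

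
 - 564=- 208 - 356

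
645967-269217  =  376750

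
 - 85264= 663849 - 749113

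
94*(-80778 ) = -7593132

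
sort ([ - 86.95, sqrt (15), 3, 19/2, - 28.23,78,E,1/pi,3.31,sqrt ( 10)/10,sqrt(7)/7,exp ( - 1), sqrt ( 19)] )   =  [ - 86.95, -28.23,sqrt (10 ) /10,1/pi,exp( - 1 ),sqrt( 7)/7,E,3 , 3.31,  sqrt( 15),sqrt(19),19/2,78 ]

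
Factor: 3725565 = 3^1*5^1*248371^1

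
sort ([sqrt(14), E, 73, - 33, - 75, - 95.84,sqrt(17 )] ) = [ - 95.84, - 75,  -  33, E,  sqrt( 14),sqrt(17),73 ]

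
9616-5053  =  4563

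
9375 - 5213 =4162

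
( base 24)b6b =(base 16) 195b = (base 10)6491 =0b1100101011011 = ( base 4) 1211123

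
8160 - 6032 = 2128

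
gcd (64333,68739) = 1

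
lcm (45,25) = 225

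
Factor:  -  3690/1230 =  - 3  =  -  3^1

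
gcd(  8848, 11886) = 14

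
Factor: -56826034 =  - 2^1*101^1*281317^1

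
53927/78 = 691 + 29/78 = 691.37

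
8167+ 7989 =16156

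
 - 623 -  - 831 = 208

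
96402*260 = 25064520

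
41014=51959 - 10945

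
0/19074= 0 =0.00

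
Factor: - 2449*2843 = -6962507 = - 31^1*79^1*2843^1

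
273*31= 8463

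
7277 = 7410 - 133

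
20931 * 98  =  2051238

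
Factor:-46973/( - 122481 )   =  3^(-2 )*31^( - 1 ) * 107^1= 107/279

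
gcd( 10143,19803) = 483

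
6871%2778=1315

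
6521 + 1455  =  7976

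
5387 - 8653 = - 3266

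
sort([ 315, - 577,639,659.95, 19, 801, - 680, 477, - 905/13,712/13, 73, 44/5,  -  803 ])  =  [ - 803, - 680, - 577, - 905/13, 44/5,19,712/13, 73, 315 , 477, 639, 659.95, 801 ]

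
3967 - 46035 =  - 42068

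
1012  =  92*11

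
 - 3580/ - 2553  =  3580/2553= 1.40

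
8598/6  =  1433= 1433.00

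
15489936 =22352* 693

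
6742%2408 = 1926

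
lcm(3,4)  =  12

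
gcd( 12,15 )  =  3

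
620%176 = 92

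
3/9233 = 3/9233 = 0.00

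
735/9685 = 147/1937=0.08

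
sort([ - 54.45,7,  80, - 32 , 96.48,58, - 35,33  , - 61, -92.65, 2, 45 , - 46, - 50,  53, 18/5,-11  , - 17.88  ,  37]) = [ - 92.65, - 61, - 54.45, - 50,-46, - 35, - 32, - 17.88,-11 , 2, 18/5,7, 33, 37 , 45,53,58, 80,96.48]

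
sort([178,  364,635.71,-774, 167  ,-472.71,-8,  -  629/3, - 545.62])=[ - 774, - 545.62, - 472.71, - 629/3, - 8, 167, 178, 364,635.71 ]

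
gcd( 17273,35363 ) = 1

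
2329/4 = 2329/4 = 582.25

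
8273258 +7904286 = 16177544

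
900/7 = 900/7 = 128.57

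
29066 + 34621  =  63687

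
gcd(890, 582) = 2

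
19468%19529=19468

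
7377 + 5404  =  12781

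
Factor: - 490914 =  - 2^1*3^3*9091^1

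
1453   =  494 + 959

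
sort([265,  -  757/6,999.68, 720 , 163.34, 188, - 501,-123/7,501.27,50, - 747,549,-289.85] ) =[ - 747 ,  -  501, - 289.85,-757/6,-123/7, 50, 163.34, 188,  265, 501.27,  549, 720, 999.68]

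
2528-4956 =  - 2428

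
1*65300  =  65300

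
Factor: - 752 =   -  2^4*47^1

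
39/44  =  39/44 =0.89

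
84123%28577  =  26969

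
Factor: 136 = 2^3*17^1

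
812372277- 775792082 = 36580195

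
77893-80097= -2204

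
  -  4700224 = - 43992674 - -39292450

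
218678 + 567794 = 786472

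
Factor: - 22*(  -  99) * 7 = 15246 = 2^1*3^2*7^1*11^2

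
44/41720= 11/10430 = 0.00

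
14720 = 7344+7376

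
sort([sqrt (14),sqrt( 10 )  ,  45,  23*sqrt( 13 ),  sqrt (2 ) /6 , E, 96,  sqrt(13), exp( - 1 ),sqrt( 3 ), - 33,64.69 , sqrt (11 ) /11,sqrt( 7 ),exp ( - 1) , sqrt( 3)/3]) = [ - 33,  sqrt( 2 ) /6, sqrt(11 ) /11,exp( - 1),exp( - 1 ),sqrt( 3)/3,  sqrt( 3),sqrt(7),E,  sqrt( 10),sqrt( 13 ),sqrt (14), 45, 64.69,23*sqrt( 13),96]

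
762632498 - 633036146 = 129596352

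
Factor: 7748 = 2^2*13^1*149^1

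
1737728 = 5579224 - 3841496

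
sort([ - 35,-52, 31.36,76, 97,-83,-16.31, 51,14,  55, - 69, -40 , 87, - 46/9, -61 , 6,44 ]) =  [-83, - 69,-61,-52,-40, - 35, - 16.31, - 46/9,6, 14, 31.36,  44 , 51,55,76,87 , 97]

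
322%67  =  54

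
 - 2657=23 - 2680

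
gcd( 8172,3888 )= 36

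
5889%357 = 177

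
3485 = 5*697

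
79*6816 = 538464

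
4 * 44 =176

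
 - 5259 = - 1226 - 4033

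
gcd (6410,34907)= 1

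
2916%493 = 451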